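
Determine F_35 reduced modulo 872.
833

Matrix identity: Q^n = [[F_(n+1), F_n], [F_n, F_(n-1)]] with Q = [[1,1],[1,0]].
n = 35 = 100011₂. Square-and-multiply, entries mod 872:
Q^1 = [[1,1],[1,0]]
Q^2 = (Q^1)² = [[2,1],[1,1]]
Q^4 = (Q^2)² = [[5,3],[3,2]]
Q^8 = (Q^4)² = [[34,21],[21,13]]
Q^17 = (Q^8)²·Q = [[840,725],[725,115]]
Q^35 = (Q^17)²·Q = [[840,833],[833,7]]
F_35 mod 872 = Q^35[0][1] = 833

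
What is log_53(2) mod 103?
32

Baby-step giant-step with step n = ⌈√103⌉ = 11.
Baby steps 53^j mod 103 (j:value) for j=0..10: 0:1, 1:53, 2:28, 3:42, 4:63, 5:43, 6:13, 7:71, 8:55, 9:31, 10:98.
Giant-step multiplier: 53^(-11) ≡ 53^(102-11) = 53^91 ≡ 96 (mod 103).
Giant steps γ_i = 2·96^i mod 103: γ_0=2, γ_1=89, γ_2=98 (in table at j=10).
x = i·n + j = 2·11 + 10 = 32.
Check: 53^32 ≡ 2 (mod 103).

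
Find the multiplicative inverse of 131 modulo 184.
59

gcd(131, 184) = 1, so the inverse exists.
Extended Euclidean algorithm on (184, 131):
184 = 1 × 131 + 53  ⟹  53 = (1)·184 + (-1)·131
131 = 2 × 53 + 25  ⟹  25 = (-2)·184 + (3)·131
53 = 2 × 25 + 3  ⟹  3 = (5)·184 + (-7)·131
25 = 8 × 3 + 1  ⟹  1 = (-42)·184 + (59)·131
So (59)·131 ≡ 1 (mod 184), i.e. 131^(-1) ≡ 59 (mod 184).
Check: 131 × 59 = 7729 ≡ 1 (mod 184)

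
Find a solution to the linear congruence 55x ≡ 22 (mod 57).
x ≡ 46 (mod 57)

gcd(55, 57) = 1, which divides 22, so solutions exist.
Find 55^(-1) mod 57 by the extended Euclidean algorithm:
57 = 1 × 55 + 2  ⟹  2 = (1)·57 + (-1)·55
55 = 27 × 2 + 1  ⟹  1 = (-27)·57 + (28)·55
So (28)·55 ≡ 1 (mod 57), i.e. 55^(-1) ≡ 28 (mod 57).
x ≡ 28 × 22 = 616 ≡ 46 (mod 57).
Check: 55 × 46 = 2530 ≡ 22 (mod 57).
Unique solution: x ≡ 46 (mod 57)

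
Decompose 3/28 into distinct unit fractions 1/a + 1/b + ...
1/10 + 1/140

Greedy algorithm:
3/28: ceiling(28/3) = 10, use 1/10
1/140: ceiling(140/1) = 140, use 1/140
Result: 3/28 = 1/10 + 1/140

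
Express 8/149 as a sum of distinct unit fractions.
1/19 + 1/944 + 1/2672464

Greedy algorithm:
8/149: ceiling(149/8) = 19, use 1/19
3/2831: ceiling(2831/3) = 944, use 1/944
1/2672464: ceiling(2672464/1) = 2672464, use 1/2672464
Result: 8/149 = 1/19 + 1/944 + 1/2672464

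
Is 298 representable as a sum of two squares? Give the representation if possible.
3² + 17² (a=3, b=17)

Factorization: 298 = 2 × 149
By Fermat: n is sum of two squares iff every prime p ≡ 3 (mod 4) appears to even power.
All primes ≡ 3 (mod 4) appear to even power.
Search a = 0, 1, 2, … for 298 - a² a perfect square: first hit at a = 3: 298 - 9 = 289 = 17².
298 = 3² + 17² = 9 + 289 ✓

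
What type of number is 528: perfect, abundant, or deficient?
abundant

Proper divisors of 528: sum = 1 + 2 + 3 + 4 + 6 + 8 + 11 + 12 + ... + 88 + 132 + 176 + 264 (19 divisors) = 960
Since 960 > 528, 528 is abundant.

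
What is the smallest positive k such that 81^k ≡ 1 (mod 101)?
25

101 is prime, so ord(81) divides φ(101) = 100.
Divisors of 100: 1, 2, 4, 5, 10, 20, 25, 50, 100.
Repeated squaring: 81^1 ≡ 81, 81^2 ≡ 97, 81^4 ≡ 16, 81^8 ≡ 54, 81^16 ≡ 88, 81^32 ≡ 68, 81^64 ≡ 79 (mod 101).
Test 81^d mod 101 for each divisor d in increasing order:
81^1 ≡ 81
81^2 ≡ 97
81^4 ≡ 16
81^5 = 81^4·81^1 ≡ 84
81^10 = 81^8·81^2 ≡ 87
81^20 = 81^16·81^4 ≡ 95
81^25 = 81^16·81^8·81^1 ≡ 1  ← first divisor giving 1
The order is 25.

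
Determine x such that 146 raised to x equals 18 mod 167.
106

Baby-step giant-step with step n = ⌈√167⌉ = 13.
Baby steps 146^j mod 167 (j:value) for j=0..12: 0:1, 1:146, 2:107, 3:91, 4:93, 5:51, 6:98, 7:113, 8:132, 9:67, 10:96, 11:155, 12:85.
Giant-step multiplier: 146^(-13) ≡ 146^(166-13) = 146^153 ≡ 106 (mod 167).
Giant steps γ_i = 18·106^i mod 167: γ_0=18, γ_1=71, γ_2=11, γ_3=164, γ_4=16, γ_5=26, γ_6=84, γ_7=53, γ_8=107 (in table at j=2).
x = i·n + j = 8·13 + 2 = 106.
Check: 146^106 ≡ 18 (mod 167).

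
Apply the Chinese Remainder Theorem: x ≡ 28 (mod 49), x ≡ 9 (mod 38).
959

Using Chinese Remainder Theorem:
M = 49 × 38 = 1862
M1 = 38, M2 = 49
y1 = 38^(-1) mod 49 = 40
y2 = 49^(-1) mod 38 = 7
x = (28×38×40 + 9×49×7) mod 1862 = 959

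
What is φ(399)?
216

399 = 3 × 7 × 19
φ(n) = n × ∏(1 - 1/p) for each prime p dividing n
φ(399) = 399 × (1 - 1/3) × (1 - 1/7) × (1 - 1/19) = 216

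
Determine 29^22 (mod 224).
57

Repeated squaring. Binary of 22 = 10110.
29^1 ≡ 29 (mod 224); 29^2 ≡ 169 (mod 224); 29^4 ≡ 113 (mod 224); 29^8 ≡ 1 (mod 224); 29^16 ≡ 1 (mod 224)
29^22 = 29^2 × 29^4 × 29^16 ≡ 57 (mod 224)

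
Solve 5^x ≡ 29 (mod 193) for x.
123

Baby-step giant-step with step n = ⌈√193⌉ = 14.
Baby steps 5^j mod 193 (j:value) for j=0..13: 0:1, 1:5, 2:25, 3:125, 4:46, 5:37, 6:185, 7:153, 8:186, 9:158, 10:18, 11:90, 12:64, 13:127.
Giant-step multiplier: 5^(-14) ≡ 5^(192-14) = 5^178 ≡ 162 (mod 193).
Giant steps γ_i = 29·162^i mod 193: γ_0=29, γ_1=66, γ_2=77, γ_3=122, γ_4=78, γ_5=91, γ_6=74, γ_7=22, γ_8=90 (in table at j=11).
x = i·n + j = 8·14 + 11 = 123.
Check: 5^123 ≡ 29 (mod 193).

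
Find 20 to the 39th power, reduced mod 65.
5

Repeated squaring. Binary of 39 = 100111.
20^1 ≡ 20 (mod 65); 20^2 ≡ 10 (mod 65); 20^4 ≡ 35 (mod 65); 20^8 ≡ 55 (mod 65); 20^16 ≡ 35 (mod 65); 20^32 ≡ 55 (mod 65)
20^39 = 20^1 × 20^2 × 20^4 × 20^32 ≡ 5 (mod 65)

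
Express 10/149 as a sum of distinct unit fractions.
1/15 + 1/2235

Greedy algorithm:
10/149: ceiling(149/10) = 15, use 1/15
1/2235: ceiling(2235/1) = 2235, use 1/2235
Result: 10/149 = 1/15 + 1/2235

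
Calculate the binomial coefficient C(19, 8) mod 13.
0

Using Lucas' theorem:
Write n=19 and k=8 in base 13:
n in base 13: [1, 6]
k in base 13: [0, 8]
C(19,8) mod 13 = ∏ C(n_i, k_i) mod 13
Digit binomials (mod 13): C(1,0) = 1; C(6,8) = 0 (k_i > n_i)
Product: 1 × 0 = 0 ≡ 0 (mod 13)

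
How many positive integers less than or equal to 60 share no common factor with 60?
16

60 = 2^2 × 3 × 5
φ(n) = n × ∏(1 - 1/p) for each prime p dividing n
φ(60) = 60 × (1 - 1/2) × (1 - 1/3) × (1 - 1/5) = 16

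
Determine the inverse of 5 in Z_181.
145

gcd(5, 181) = 1, so the inverse exists.
Extended Euclidean algorithm on (181, 5):
181 = 36 × 5 + 1  ⟹  1 = (1)·181 + (-36)·5
So (-36)·5 ≡ 1 (mod 181), i.e. 5^(-1) ≡ -36 ≡ 145 (mod 181).
Check: 5 × 145 = 725 ≡ 1 (mod 181)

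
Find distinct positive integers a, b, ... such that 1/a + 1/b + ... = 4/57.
1/15 + 1/285

Greedy algorithm:
4/57: ceiling(57/4) = 15, use 1/15
1/285: ceiling(285/1) = 285, use 1/285
Result: 4/57 = 1/15 + 1/285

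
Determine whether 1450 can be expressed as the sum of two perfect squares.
9² + 37² (a=9, b=37)

Factorization: 1450 = 2 × 5^2 × 29
By Fermat: n is sum of two squares iff every prime p ≡ 3 (mod 4) appears to even power.
All primes ≡ 3 (mod 4) appear to even power.
Search a = 0, 1, 2, … for 1450 - a² a perfect square: first hit at a = 9: 1450 - 81 = 1369 = 37².
1450 = 9² + 37² = 81 + 1369 ✓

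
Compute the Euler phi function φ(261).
168

261 = 3^2 × 29
φ(n) = n × ∏(1 - 1/p) for each prime p dividing n
φ(261) = 261 × (1 - 1/3) × (1 - 1/29) = 168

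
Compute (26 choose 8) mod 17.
9

Using Lucas' theorem:
Write n=26 and k=8 in base 17:
n in base 17: [1, 9]
k in base 17: [0, 8]
C(26,8) mod 17 = ∏ C(n_i, k_i) mod 17
Digit binomials (mod 17): C(1,0) = 1; C(9,8) = 9
Product: 1 × 9 = 9 ≡ 9 (mod 17)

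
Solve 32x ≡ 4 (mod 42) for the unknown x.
x ≡ 8 (mod 21)

gcd(32, 42) = 2, which divides 4, so solutions exist.
Divide through by 2: 16x ≡ 2 (mod 21).
Find 16^(-1) mod 21 by the extended Euclidean algorithm:
21 = 1 × 16 + 5  ⟹  5 = (1)·21 + (-1)·16
16 = 3 × 5 + 1  ⟹  1 = (-3)·21 + (4)·16
So (4)·16 ≡ 1 (mod 21), i.e. 16^(-1) ≡ 4 (mod 21).
x ≡ 4 × 2 = 8 ≡ 8 (mod 21).
Check: 32 × 8 = 256 ≡ 4 (mod 42).
x ≡ 8 (mod 21), giving 2 solutions mod 42.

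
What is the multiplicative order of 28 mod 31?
15

31 is prime, so ord(28) divides φ(31) = 30.
Divisors of 30: 1, 2, 3, 5, 6, 10, 15, 30.
Repeated squaring: 28^1 ≡ 28, 28^2 ≡ 9, 28^4 ≡ 19, 28^8 ≡ 20, 28^16 ≡ 28 (mod 31).
Test 28^d mod 31 for each divisor d in increasing order:
28^1 ≡ 28
28^2 ≡ 9
28^3 = 28^2·28^1 ≡ 4
28^5 = 28^4·28^1 ≡ 5
28^6 = 28^4·28^2 ≡ 16
28^10 = 28^8·28^2 ≡ 25
28^15 = 28^8·28^4·28^2·28^1 ≡ 1  ← first divisor giving 1
The order is 15.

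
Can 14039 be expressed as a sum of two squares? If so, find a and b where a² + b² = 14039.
Not possible

Factorization: 14039 = 101 × 139
By Fermat: n is sum of two squares iff every prime p ≡ 3 (mod 4) appears to even power.
Prime(s) ≡ 3 (mod 4) with odd exponent: [(139, 1)]
Therefore 14039 cannot be expressed as a² + b².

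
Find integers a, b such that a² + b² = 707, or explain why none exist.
Not possible

Factorization: 707 = 7 × 101
By Fermat: n is sum of two squares iff every prime p ≡ 3 (mod 4) appears to even power.
Prime(s) ≡ 3 (mod 4) with odd exponent: [(7, 1)]
Therefore 707 cannot be expressed as a² + b².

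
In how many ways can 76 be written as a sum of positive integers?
9289091

p(n) counts ways to write n as a sum of positive integers (order ignored).
Euler's pentagonal recurrence: p(k) = p(k-1) + p(k-2) - p(k-5) - p(k-7) + p(k-12) + p(k-15) - ... (offsets j(3j∓1)/2, signs ++--, p(0)=1, p(<0)=0).
DP table for k = 0..75: p(0)=1, p(1)=1, p(2)=2, p(3)=3, p(4)=5, p(5)=7, p(6)=11, p(7)=15, p(8)=22, p(9)=30, p(10)=42, p(11)=56, p(12)=77, p(13)=101, p(14)=135, p(15)=176, p(16)=231, p(17)=297, p(18)=385, p(19)=490, p(20)=627, p(21)=792, p(22)=1002, p(23)=1255, p(24)=1575, p(25)=1958, p(26)=2436, p(27)=3010, p(28)=3718, p(29)=4565, p(30)=5604, p(31)=6842, p(32)=8349, p(33)=10143, p(34)=12310, p(35)=14883, p(36)=17977, p(37)=21637, p(38)=26015, p(39)=31185, p(40)=37338, p(41)=44583, p(42)=53174, p(43)=63261, p(44)=75175, p(45)=89134, p(46)=105558, p(47)=124754, p(48)=147273, p(49)=173525, p(50)=204226, p(51)=239943, p(52)=281589, p(53)=329931, p(54)=386155, p(55)=451276, p(56)=526823, p(57)=614154, p(58)=715220, p(59)=831820, p(60)=966467, p(61)=1121505, p(62)=1300156, p(63)=1505499, p(64)=1741630, p(65)=2012558, p(66)=2323520, p(67)=2679689, p(68)=3087735, p(69)=3554345, p(70)=4087968, p(71)=4697205, p(72)=5392783, p(73)=6185689, p(74)=7089500, p(75)=8118264.
Final step: p(76) = p(75) + p(74) - p(71) - p(69) + p(64) + p(61) - p(54) - p(50) + p(41) + p(36) - p(25) - p(19) + p(6)
= 8118264 + 7089500 - 4697205 - 3554345 + 1741630 + 1121505 - 386155 - 204226 + 44583 + 17977 - 1958 - 490 + 11
= 9289091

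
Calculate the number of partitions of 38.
26015

p(n) counts ways to write n as a sum of positive integers (order ignored).
Euler's pentagonal recurrence: p(k) = p(k-1) + p(k-2) - p(k-5) - p(k-7) + p(k-12) + p(k-15) - ... (offsets j(3j∓1)/2, signs ++--, p(0)=1, p(<0)=0).
DP table for k = 0..37: p(0)=1, p(1)=1, p(2)=2, p(3)=3, p(4)=5, p(5)=7, p(6)=11, p(7)=15, p(8)=22, p(9)=30, p(10)=42, p(11)=56, p(12)=77, p(13)=101, p(14)=135, p(15)=176, p(16)=231, p(17)=297, p(18)=385, p(19)=490, p(20)=627, p(21)=792, p(22)=1002, p(23)=1255, p(24)=1575, p(25)=1958, p(26)=2436, p(27)=3010, p(28)=3718, p(29)=4565, p(30)=5604, p(31)=6842, p(32)=8349, p(33)=10143, p(34)=12310, p(35)=14883, p(36)=17977, p(37)=21637.
Final step: p(38) = p(37) + p(36) - p(33) - p(31) + p(26) + p(23) - p(16) - p(12) + p(3)
= 21637 + 17977 - 10143 - 6842 + 2436 + 1255 - 231 - 77 + 3
= 26015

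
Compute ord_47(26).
46

47 is prime, so ord(26) divides φ(47) = 46.
Divisors of 46: 1, 2, 23, 46.
Repeated squaring: 26^1 ≡ 26, 26^2 ≡ 18, 26^4 ≡ 42, 26^8 ≡ 25, 26^16 ≡ 14, 26^32 ≡ 8 (mod 47).
Test 26^d mod 47 for each divisor d in increasing order:
26^1 ≡ 26
26^2 ≡ 18
26^23 = 26^16·26^4·26^2·26^1 ≡ 46
26^46 = 26^32·26^8·26^4·26^2 ≡ 1  ← first divisor giving 1
The order is 46.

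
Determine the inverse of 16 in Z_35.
11

gcd(16, 35) = 1, so the inverse exists.
Extended Euclidean algorithm on (35, 16):
35 = 2 × 16 + 3  ⟹  3 = (1)·35 + (-2)·16
16 = 5 × 3 + 1  ⟹  1 = (-5)·35 + (11)·16
So (11)·16 ≡ 1 (mod 35), i.e. 16^(-1) ≡ 11 (mod 35).
Check: 16 × 11 = 176 ≡ 1 (mod 35)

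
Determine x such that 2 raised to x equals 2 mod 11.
1

Baby-step giant-step with step n = ⌈√11⌉ = 4.
Baby steps 2^j mod 11 (j:value) for j=0..3: 0:1, 1:2, 2:4, 3:8.
h = 2 is already in the table at j=1, so x = 1.
Check: 2^1 ≡ 2 (mod 11).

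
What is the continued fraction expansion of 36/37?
[0; 1, 36]

Euclidean algorithm steps:
36 = 0 × 37 + 36
37 = 1 × 36 + 1
36 = 36 × 1 + 0
Continued fraction: [0; 1, 36]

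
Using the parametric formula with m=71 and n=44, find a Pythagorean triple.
(3105, 6248, 6977)

Euclid's formula: a = m² - n², b = 2mn, c = m² + n²
m = 71, n = 44
a = 71² - 44² = 5041 - 1936 = 3105
b = 2 × 71 × 44 = 6248
c = 71² + 44² = 5041 + 1936 = 6977
Verification: 3105² + 6248² = 9641025 + 39037504 = 48678529 = 6977² ✓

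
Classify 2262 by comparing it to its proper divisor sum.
abundant

Proper divisors of 2262: sum = 1 + 2 + 3 + 6 + 13 + 26 + 29 + 39 + 58 + 78 + 87 + 174 + 377 + 754 + 1131 = 2778
Since 2778 > 2262, 2262 is abundant.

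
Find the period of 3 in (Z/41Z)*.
8

41 is prime, so ord(3) divides φ(41) = 40.
Divisors of 40: 1, 2, 4, 5, 8, 10, 20, 40.
Repeated squaring: 3^1 ≡ 3, 3^2 ≡ 9, 3^4 ≡ 40, 3^8 ≡ 1, 3^16 ≡ 1, 3^32 ≡ 1 (mod 41).
Test 3^d mod 41 for each divisor d in increasing order:
3^1 ≡ 3
3^2 ≡ 9
3^4 ≡ 40
3^5 = 3^4·3^1 ≡ 38
3^8 ≡ 1  ← first divisor giving 1
The order is 8.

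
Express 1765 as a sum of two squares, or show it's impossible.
1² + 42² (a=1, b=42)

Factorization: 1765 = 5 × 353
By Fermat: n is sum of two squares iff every prime p ≡ 3 (mod 4) appears to even power.
All primes ≡ 3 (mod 4) appear to even power.
Search a = 0, 1, 2, … for 1765 - a² a perfect square: first hit at a = 1: 1765 - 1 = 1764 = 42².
1765 = 1² + 42² = 1 + 1764 ✓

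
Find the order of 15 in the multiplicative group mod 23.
22

23 is prime, so ord(15) divides φ(23) = 22.
Divisors of 22: 1, 2, 11, 22.
Repeated squaring: 15^1 ≡ 15, 15^2 ≡ 18, 15^4 ≡ 2, 15^8 ≡ 4, 15^16 ≡ 16 (mod 23).
Test 15^d mod 23 for each divisor d in increasing order:
15^1 ≡ 15
15^2 ≡ 18
15^11 = 15^8·15^2·15^1 ≡ 22
15^22 = 15^16·15^4·15^2 ≡ 1  ← first divisor giving 1
The order is 22.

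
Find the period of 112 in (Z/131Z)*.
13

131 is prime, so ord(112) divides φ(131) = 130.
Divisors of 130: 1, 2, 5, 10, 13, 26, 65, 130.
Repeated squaring: 112^1 ≡ 112, 112^2 ≡ 99, 112^4 ≡ 107, 112^8 ≡ 52, 112^16 ≡ 84, 112^32 ≡ 113, 112^64 ≡ 62, 112^128 ≡ 45 (mod 131).
Test 112^d mod 131 for each divisor d in increasing order:
112^1 ≡ 112
112^2 ≡ 99
112^5 = 112^4·112^1 ≡ 63
112^10 = 112^8·112^2 ≡ 39
112^13 = 112^8·112^4·112^1 ≡ 1  ← first divisor giving 1
The order is 13.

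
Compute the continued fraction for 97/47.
[2; 15, 1, 2]

Euclidean algorithm steps:
97 = 2 × 47 + 3
47 = 15 × 3 + 2
3 = 1 × 2 + 1
2 = 2 × 1 + 0
Continued fraction: [2; 15, 1, 2]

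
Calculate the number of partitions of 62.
1300156

p(n) counts ways to write n as a sum of positive integers (order ignored).
Euler's pentagonal recurrence: p(k) = p(k-1) + p(k-2) - p(k-5) - p(k-7) + p(k-12) + p(k-15) - ... (offsets j(3j∓1)/2, signs ++--, p(0)=1, p(<0)=0).
DP table for k = 0..61: p(0)=1, p(1)=1, p(2)=2, p(3)=3, p(4)=5, p(5)=7, p(6)=11, p(7)=15, p(8)=22, p(9)=30, p(10)=42, p(11)=56, p(12)=77, p(13)=101, p(14)=135, p(15)=176, p(16)=231, p(17)=297, p(18)=385, p(19)=490, p(20)=627, p(21)=792, p(22)=1002, p(23)=1255, p(24)=1575, p(25)=1958, p(26)=2436, p(27)=3010, p(28)=3718, p(29)=4565, p(30)=5604, p(31)=6842, p(32)=8349, p(33)=10143, p(34)=12310, p(35)=14883, p(36)=17977, p(37)=21637, p(38)=26015, p(39)=31185, p(40)=37338, p(41)=44583, p(42)=53174, p(43)=63261, p(44)=75175, p(45)=89134, p(46)=105558, p(47)=124754, p(48)=147273, p(49)=173525, p(50)=204226, p(51)=239943, p(52)=281589, p(53)=329931, p(54)=386155, p(55)=451276, p(56)=526823, p(57)=614154, p(58)=715220, p(59)=831820, p(60)=966467, p(61)=1121505.
Final step: p(62) = p(61) + p(60) - p(57) - p(55) + p(50) + p(47) - p(40) - p(36) + p(27) + p(22) - p(11) - p(5)
= 1121505 + 966467 - 614154 - 451276 + 204226 + 124754 - 37338 - 17977 + 3010 + 1002 - 56 - 7
= 1300156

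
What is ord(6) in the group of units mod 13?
12

13 is prime, so ord(6) divides φ(13) = 12.
Divisors of 12: 1, 2, 3, 4, 6, 12.
Repeated squaring: 6^1 ≡ 6, 6^2 ≡ 10, 6^4 ≡ 9, 6^8 ≡ 3 (mod 13).
Test 6^d mod 13 for each divisor d in increasing order:
6^1 ≡ 6
6^2 ≡ 10
6^3 = 6^2·6^1 ≡ 8
6^4 ≡ 9
6^6 = 6^4·6^2 ≡ 12
6^12 = 6^8·6^4 ≡ 1  ← first divisor giving 1
The order is 12.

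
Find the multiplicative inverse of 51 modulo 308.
151

gcd(51, 308) = 1, so the inverse exists.
Extended Euclidean algorithm on (308, 51):
308 = 6 × 51 + 2  ⟹  2 = (1)·308 + (-6)·51
51 = 25 × 2 + 1  ⟹  1 = (-25)·308 + (151)·51
So (151)·51 ≡ 1 (mod 308), i.e. 51^(-1) ≡ 151 (mod 308).
Check: 51 × 151 = 7701 ≡ 1 (mod 308)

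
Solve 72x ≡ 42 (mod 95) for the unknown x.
x ≡ 56 (mod 95)

gcd(72, 95) = 1, which divides 42, so solutions exist.
Find 72^(-1) mod 95 by the extended Euclidean algorithm:
95 = 1 × 72 + 23  ⟹  23 = (1)·95 + (-1)·72
72 = 3 × 23 + 3  ⟹  3 = (-3)·95 + (4)·72
23 = 7 × 3 + 2  ⟹  2 = (22)·95 + (-29)·72
3 = 1 × 2 + 1  ⟹  1 = (-25)·95 + (33)·72
So (33)·72 ≡ 1 (mod 95), i.e. 72^(-1) ≡ 33 (mod 95).
x ≡ 33 × 42 = 1386 ≡ 56 (mod 95).
Check: 72 × 56 = 4032 ≡ 42 (mod 95).
Unique solution: x ≡ 56 (mod 95)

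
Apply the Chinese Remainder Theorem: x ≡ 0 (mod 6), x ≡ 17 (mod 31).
48

Using Chinese Remainder Theorem:
M = 6 × 31 = 186
M1 = 31, M2 = 6
y1 = 31^(-1) mod 6 = 1
y2 = 6^(-1) mod 31 = 26
x = (0×31×1 + 17×6×26) mod 186 = 48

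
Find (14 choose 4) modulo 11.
0

Using Lucas' theorem:
Write n=14 and k=4 in base 11:
n in base 11: [1, 3]
k in base 11: [0, 4]
C(14,4) mod 11 = ∏ C(n_i, k_i) mod 11
Digit binomials (mod 11): C(1,0) = 1; C(3,4) = 0 (k_i > n_i)
Product: 1 × 0 = 0 ≡ 0 (mod 11)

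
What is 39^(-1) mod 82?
61

gcd(39, 82) = 1, so the inverse exists.
Extended Euclidean algorithm on (82, 39):
82 = 2 × 39 + 4  ⟹  4 = (1)·82 + (-2)·39
39 = 9 × 4 + 3  ⟹  3 = (-9)·82 + (19)·39
4 = 1 × 3 + 1  ⟹  1 = (10)·82 + (-21)·39
So (-21)·39 ≡ 1 (mod 82), i.e. 39^(-1) ≡ -21 ≡ 61 (mod 82).
Check: 39 × 61 = 2379 ≡ 1 (mod 82)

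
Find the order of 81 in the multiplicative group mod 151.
25

151 is prime, so ord(81) divides φ(151) = 150.
Divisors of 150: 1, 2, 3, 5, 6, 10, 15, 25, 30, 50, 75, 150.
Repeated squaring: 81^1 ≡ 81, 81^2 ≡ 68, 81^4 ≡ 94, 81^8 ≡ 78, 81^16 ≡ 44, 81^32 ≡ 124, 81^64 ≡ 125, 81^128 ≡ 72 (mod 151).
Test 81^d mod 151 for each divisor d in increasing order:
81^1 ≡ 81
81^2 ≡ 68
81^3 = 81^2·81^1 ≡ 72
81^5 = 81^4·81^1 ≡ 64
81^6 = 81^4·81^2 ≡ 50
81^10 = 81^8·81^2 ≡ 19
81^15 = 81^8·81^4·81^2·81^1 ≡ 8
81^25 = 81^16·81^8·81^1 ≡ 1  ← first divisor giving 1
The order is 25.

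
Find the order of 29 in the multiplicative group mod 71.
35

71 is prime, so ord(29) divides φ(71) = 70.
Divisors of 70: 1, 2, 5, 7, 10, 14, 35, 70.
Repeated squaring: 29^1 ≡ 29, 29^2 ≡ 60, 29^4 ≡ 50, 29^8 ≡ 15, 29^16 ≡ 12, 29^32 ≡ 2, 29^64 ≡ 4 (mod 71).
Test 29^d mod 71 for each divisor d in increasing order:
29^1 ≡ 29
29^2 ≡ 60
29^5 = 29^4·29^1 ≡ 30
29^7 = 29^4·29^2·29^1 ≡ 25
29^10 = 29^8·29^2 ≡ 48
29^14 = 29^8·29^4·29^2 ≡ 57
29^35 = 29^32·29^2·29^1 ≡ 1  ← first divisor giving 1
The order is 35.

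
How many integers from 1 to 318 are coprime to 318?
104

318 = 2 × 3 × 53
φ(n) = n × ∏(1 - 1/p) for each prime p dividing n
φ(318) = 318 × (1 - 1/2) × (1 - 1/3) × (1 - 1/53) = 104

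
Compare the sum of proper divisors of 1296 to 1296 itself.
abundant

Proper divisors of 1296: sum = 1 + 2 + 3 + 4 + 6 + 8 + 9 + 12 + ... + 216 + 324 + 432 + 648 (24 divisors) = 2455
Since 2455 > 1296, 1296 is abundant.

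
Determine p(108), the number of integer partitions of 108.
483502844

p(n) counts ways to write n as a sum of positive integers (order ignored).
Euler's pentagonal recurrence: p(k) = p(k-1) + p(k-2) - p(k-5) - p(k-7) + p(k-12) + p(k-15) - ... (offsets j(3j∓1)/2, signs ++--, p(0)=1, p(<0)=0).
DP table for k = 0..107: p(0)=1, p(1)=1, p(2)=2, p(3)=3, p(4)=5, p(5)=7, p(6)=11, p(7)=15, p(8)=22, p(9)=30, p(10)=42, p(11)=56, p(12)=77, p(13)=101, p(14)=135, p(15)=176, p(16)=231, p(17)=297, p(18)=385, p(19)=490, p(20)=627, p(21)=792, p(22)=1002, p(23)=1255, p(24)=1575, p(25)=1958, p(26)=2436, p(27)=3010, p(28)=3718, p(29)=4565, p(30)=5604, p(31)=6842, p(32)=8349, p(33)=10143, p(34)=12310, p(35)=14883, p(36)=17977, p(37)=21637, p(38)=26015, p(39)=31185, p(40)=37338, p(41)=44583, p(42)=53174, p(43)=63261, p(44)=75175, p(45)=89134, p(46)=105558, p(47)=124754, p(48)=147273, p(49)=173525, p(50)=204226, p(51)=239943, p(52)=281589, p(53)=329931, p(54)=386155, p(55)=451276, p(56)=526823, p(57)=614154, p(58)=715220, p(59)=831820, p(60)=966467, p(61)=1121505, p(62)=1300156, p(63)=1505499, p(64)=1741630, p(65)=2012558, p(66)=2323520, p(67)=2679689, p(68)=3087735, p(69)=3554345, p(70)=4087968, p(71)=4697205, p(72)=5392783, p(73)=6185689, p(74)=7089500, p(75)=8118264, p(76)=9289091, p(77)=10619863, p(78)=12132164, p(79)=13848650, p(80)=15796476, p(81)=18004327, p(82)=20506255, p(83)=23338469, p(84)=26543660, p(85)=30167357, p(86)=34262962, p(87)=38887673, p(88)=44108109, p(89)=49995925, p(90)=56634173, p(91)=64112359, p(92)=72533807, p(93)=82010177, p(94)=92669720, p(95)=104651419, p(96)=118114304, p(97)=133230930, p(98)=150198136, p(99)=169229875, p(100)=190569292, p(101)=214481126, p(102)=241265379, p(103)=271248950, p(104)=304801365, p(105)=342325709, p(106)=384276336, p(107)=431149389.
Final step: p(108) = p(107) + p(106) - p(103) - p(101) + p(96) + p(93) - p(86) - p(82) + p(73) + p(68) - p(57) - p(51) + p(38) + p(31) - p(16) - p(8)
= 431149389 + 384276336 - 271248950 - 214481126 + 118114304 + 82010177 - 34262962 - 20506255 + 6185689 + 3087735 - 614154 - 239943 + 26015 + 6842 - 231 - 22
= 483502844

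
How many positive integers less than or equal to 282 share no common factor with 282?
92

282 = 2 × 3 × 47
φ(n) = n × ∏(1 - 1/p) for each prime p dividing n
φ(282) = 282 × (1 - 1/2) × (1 - 1/3) × (1 - 1/47) = 92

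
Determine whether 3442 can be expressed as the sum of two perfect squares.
29² + 51² (a=29, b=51)

Factorization: 3442 = 2 × 1721
By Fermat: n is sum of two squares iff every prime p ≡ 3 (mod 4) appears to even power.
All primes ≡ 3 (mod 4) appear to even power.
Search a = 0, 1, 2, … for 3442 - a² a perfect square: first hit at a = 29: 3442 - 841 = 2601 = 51².
3442 = 29² + 51² = 841 + 2601 ✓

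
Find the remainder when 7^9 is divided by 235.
112

Repeated squaring. Binary of 9 = 1001.
7^1 ≡ 7 (mod 235); 7^2 ≡ 49 (mod 235); 7^4 ≡ 51 (mod 235); 7^8 ≡ 16 (mod 235)
7^9 = 7^1 × 7^8 ≡ 112 (mod 235)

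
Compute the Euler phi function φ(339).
224

339 = 3 × 113
φ(n) = n × ∏(1 - 1/p) for each prime p dividing n
φ(339) = 339 × (1 - 1/3) × (1 - 1/113) = 224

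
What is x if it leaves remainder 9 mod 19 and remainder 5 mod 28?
313

Using Chinese Remainder Theorem:
M = 19 × 28 = 532
M1 = 28, M2 = 19
y1 = 28^(-1) mod 19 = 17
y2 = 19^(-1) mod 28 = 3
x = (9×28×17 + 5×19×3) mod 532 = 313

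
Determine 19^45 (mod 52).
31

Repeated squaring. Binary of 45 = 101101.
19^1 ≡ 19 (mod 52); 19^2 ≡ 49 (mod 52); 19^4 ≡ 9 (mod 52); 19^8 ≡ 29 (mod 52); 19^16 ≡ 9 (mod 52); 19^32 ≡ 29 (mod 52)
19^45 = 19^1 × 19^4 × 19^8 × 19^32 ≡ 31 (mod 52)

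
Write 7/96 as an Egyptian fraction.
1/14 + 1/672

Greedy algorithm:
7/96: ceiling(96/7) = 14, use 1/14
1/672: ceiling(672/1) = 672, use 1/672
Result: 7/96 = 1/14 + 1/672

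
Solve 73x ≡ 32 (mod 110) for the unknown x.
x ≡ 14 (mod 110)

gcd(73, 110) = 1, which divides 32, so solutions exist.
Find 73^(-1) mod 110 by the extended Euclidean algorithm:
110 = 1 × 73 + 37  ⟹  37 = (1)·110 + (-1)·73
73 = 1 × 37 + 36  ⟹  36 = (-1)·110 + (2)·73
37 = 1 × 36 + 1  ⟹  1 = (2)·110 + (-3)·73
So (-3)·73 ≡ 1 (mod 110), i.e. 73^(-1) ≡ -3 ≡ 107 (mod 110).
x ≡ 107 × 32 = 3424 ≡ 14 (mod 110).
Check: 73 × 14 = 1022 ≡ 32 (mod 110).
Unique solution: x ≡ 14 (mod 110)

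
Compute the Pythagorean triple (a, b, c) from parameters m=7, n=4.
(33, 56, 65)

Euclid's formula: a = m² - n², b = 2mn, c = m² + n²
m = 7, n = 4
a = 7² - 4² = 49 - 16 = 33
b = 2 × 7 × 4 = 56
c = 7² + 4² = 49 + 16 = 65
Verification: 33² + 56² = 1089 + 3136 = 4225 = 65² ✓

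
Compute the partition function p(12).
77

p(n) counts ways to write n as a sum of positive integers (order ignored).
Euler's pentagonal recurrence: p(k) = p(k-1) + p(k-2) - p(k-5) - p(k-7) + p(k-12) + p(k-15) - ... (offsets j(3j∓1)/2, signs ++--, p(0)=1, p(<0)=0).
DP table for k = 0..11: p(0)=1, p(1)=1, p(2)=2, p(3)=3, p(4)=5, p(5)=7, p(6)=11, p(7)=15, p(8)=22, p(9)=30, p(10)=42, p(11)=56.
Final step: p(12) = p(11) + p(10) - p(7) - p(5) + p(0)
= 56 + 42 - 15 - 7 + 1
= 77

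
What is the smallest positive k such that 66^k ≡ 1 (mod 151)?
30

151 is prime, so ord(66) divides φ(151) = 150.
Divisors of 150: 1, 2, 3, 5, 6, 10, 15, 25, 30, 50, 75, 150.
Repeated squaring: 66^1 ≡ 66, 66^2 ≡ 128, 66^4 ≡ 76, 66^8 ≡ 38, 66^16 ≡ 85, 66^32 ≡ 128, 66^64 ≡ 76, 66^128 ≡ 38 (mod 151).
Test 66^d mod 151 for each divisor d in increasing order:
66^1 ≡ 66
66^2 ≡ 128
66^3 = 66^2·66^1 ≡ 143
66^5 = 66^4·66^1 ≡ 33
66^6 = 66^4·66^2 ≡ 64
66^10 = 66^8·66^2 ≡ 32
66^15 = 66^8·66^4·66^2·66^1 ≡ 150
66^25 = 66^16·66^8·66^1 ≡ 119
66^30 = 66^16·66^8·66^4·66^2 ≡ 1  ← first divisor giving 1
The order is 30.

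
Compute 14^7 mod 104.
40

Repeated squaring. Binary of 7 = 111.
14^1 ≡ 14 (mod 104); 14^2 ≡ 92 (mod 104); 14^4 ≡ 40 (mod 104)
14^7 = 14^1 × 14^2 × 14^4 ≡ 40 (mod 104)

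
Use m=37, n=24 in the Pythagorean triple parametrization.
(793, 1776, 1945)

Euclid's formula: a = m² - n², b = 2mn, c = m² + n²
m = 37, n = 24
a = 37² - 24² = 1369 - 576 = 793
b = 2 × 37 × 24 = 1776
c = 37² + 24² = 1369 + 576 = 1945
Verification: 793² + 1776² = 628849 + 3154176 = 3783025 = 1945² ✓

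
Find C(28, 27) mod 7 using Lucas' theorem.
0

Using Lucas' theorem:
Write n=28 and k=27 in base 7:
n in base 7: [4, 0]
k in base 7: [3, 6]
C(28,27) mod 7 = ∏ C(n_i, k_i) mod 7
Digit binomials (mod 7): C(4,3) = 4; C(0,6) = 0 (k_i > n_i)
Product: 4 × 0 = 0 ≡ 0 (mod 7)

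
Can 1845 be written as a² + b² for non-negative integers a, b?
9² + 42² (a=9, b=42)

Factorization: 1845 = 3^2 × 5 × 41
By Fermat: n is sum of two squares iff every prime p ≡ 3 (mod 4) appears to even power.
All primes ≡ 3 (mod 4) appear to even power.
Search a = 0, 1, 2, … for 1845 - a² a perfect square: first hit at a = 9: 1845 - 81 = 1764 = 42².
1845 = 9² + 42² = 81 + 1764 ✓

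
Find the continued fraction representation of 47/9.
[5; 4, 2]

Euclidean algorithm steps:
47 = 5 × 9 + 2
9 = 4 × 2 + 1
2 = 2 × 1 + 0
Continued fraction: [5; 4, 2]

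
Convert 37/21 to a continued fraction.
[1; 1, 3, 5]

Euclidean algorithm steps:
37 = 1 × 21 + 16
21 = 1 × 16 + 5
16 = 3 × 5 + 1
5 = 5 × 1 + 0
Continued fraction: [1; 1, 3, 5]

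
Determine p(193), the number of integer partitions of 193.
2168627105469

p(n) counts ways to write n as a sum of positive integers (order ignored).
Euler's pentagonal recurrence: p(k) = p(k-1) + p(k-2) - p(k-5) - p(k-7) + p(k-12) + p(k-15) - ... (offsets j(3j∓1)/2, signs ++--, p(0)=1, p(<0)=0).
DP table for k = 0..192: p(0)=1, p(1)=1, p(2)=2, p(3)=3, p(4)=5, p(5)=7, p(6)=11, p(7)=15, p(8)=22, p(9)=30, p(10)=42, p(11)=56, p(12)=77, p(13)=101, p(14)=135, p(15)=176, p(16)=231, p(17)=297, p(18)=385, p(19)=490, p(20)=627, p(21)=792, p(22)=1002, p(23)=1255, p(24)=1575, p(25)=1958, p(26)=2436, p(27)=3010, p(28)=3718, p(29)=4565, p(30)=5604, p(31)=6842, p(32)=8349, p(33)=10143, p(34)=12310, p(35)=14883, p(36)=17977, p(37)=21637, p(38)=26015, p(39)=31185, p(40)=37338, p(41)=44583, p(42)=53174, p(43)=63261, p(44)=75175, p(45)=89134, p(46)=105558, p(47)=124754, p(48)=147273, p(49)=173525, p(50)=204226, p(51)=239943, p(52)=281589, p(53)=329931, p(54)=386155, p(55)=451276, p(56)=526823, p(57)=614154, p(58)=715220, p(59)=831820, p(60)=966467, p(61)=1121505, p(62)=1300156, p(63)=1505499, p(64)=1741630, p(65)=2012558, p(66)=2323520, p(67)=2679689, p(68)=3087735, p(69)=3554345, p(70)=4087968, p(71)=4697205, p(72)=5392783, p(73)=6185689, p(74)=7089500, p(75)=8118264, p(76)=9289091, p(77)=10619863, p(78)=12132164, p(79)=13848650, p(80)=15796476, p(81)=18004327, p(82)=20506255, p(83)=23338469, p(84)=26543660, p(85)=30167357, p(86)=34262962, p(87)=38887673, p(88)=44108109, p(89)=49995925, p(90)=56634173, p(91)=64112359, p(92)=72533807, p(93)=82010177, p(94)=92669720, p(95)=104651419, p(96)=118114304, p(97)=133230930, p(98)=150198136, p(99)=169229875, p(100)=190569292, p(101)=214481126, p(102)=241265379, p(103)=271248950, p(104)=304801365, p(105)=342325709, p(106)=384276336, p(107)=431149389, p(108)=483502844, p(109)=541946240, p(110)=607163746, p(111)=679903203, p(112)=761002156, p(113)=851376628, p(114)=952050665, p(115)=1064144451, p(116)=1188908248, p(117)=1327710076, p(118)=1482074143, p(119)=1653668665, p(120)=1844349560, p(121)=2056148051, p(122)=2291320912, p(123)=2552338241, p(124)=2841940500, p(125)=3163127352, p(126)=3519222692, p(127)=3913864295, p(128)=4351078600, p(129)=4835271870, p(130)=5371315400, p(131)=5964539504, p(132)=6620830889, p(133)=7346629512, p(134)=8149040695, p(135)=9035836076, p(136)=10015581680, p(137)=11097645016, p(138)=12292341831, p(139)=13610949895, p(140)=15065878135, p(141)=16670689208, p(142)=18440293320, p(143)=20390982757, p(144)=22540654445, p(145)=24908858009, p(146)=27517052599, p(147)=30388671978, p(148)=33549419497, p(149)=37027355200, p(150)=40853235313, p(151)=45060624582, p(152)=49686288421, p(153)=54770336324, p(154)=60356673280, p(155)=66493182097, p(156)=73232243759, p(157)=80630964769, p(158)=88751778802, p(159)=97662728555, p(160)=107438159466, p(161)=118159068427, p(162)=129913904637, p(163)=142798995930, p(164)=156919475295, p(165)=172389800255, p(166)=189334822579, p(167)=207890420102, p(168)=228204732751, p(169)=250438925115, p(170)=274768617130, p(171)=301384802048, p(172)=330495499613, p(173)=362326859895, p(174)=397125074750, p(175)=435157697830, p(176)=476715857290, p(177)=522115831195, p(178)=571701605655, p(179)=625846753120, p(180)=684957390936, p(181)=749474411781, p(182)=819876908323, p(183)=896684817527, p(184)=980462880430, p(185)=1071823774337, p(186)=1171432692373, p(187)=1280011042268, p(188)=1398341745571, p(189)=1527273599625, p(190)=1667727404093, p(191)=1820701100652, p(192)=1987276856363.
Final step: p(193) = p(192) + p(191) - p(188) - p(186) + p(181) + p(178) - p(171) - p(167) + p(158) + p(153) - p(142) - p(136) + p(123) + p(116) - p(101) - p(93) + p(76) + p(67) - p(48) - p(38) + p(17) + p(6)
= 1987276856363 + 1820701100652 - 1398341745571 - 1171432692373 + 749474411781 + 571701605655 - 301384802048 - 207890420102 + 88751778802 + 54770336324 - 18440293320 - 10015581680 + 2552338241 + 1188908248 - 214481126 - 82010177 + 9289091 + 2679689 - 147273 - 26015 + 297 + 11
= 2168627105469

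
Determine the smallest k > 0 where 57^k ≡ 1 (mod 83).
82

83 is prime, so ord(57) divides φ(83) = 82.
Divisors of 82: 1, 2, 41, 82.
Repeated squaring: 57^1 ≡ 57, 57^2 ≡ 12, 57^4 ≡ 61, 57^8 ≡ 69, 57^16 ≡ 30, 57^32 ≡ 70, 57^64 ≡ 3 (mod 83).
Test 57^d mod 83 for each divisor d in increasing order:
57^1 ≡ 57
57^2 ≡ 12
57^41 = 57^32·57^8·57^1 ≡ 82
57^82 = 57^64·57^16·57^2 ≡ 1  ← first divisor giving 1
The order is 82.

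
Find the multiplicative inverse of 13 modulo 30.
7

gcd(13, 30) = 1, so the inverse exists.
Extended Euclidean algorithm on (30, 13):
30 = 2 × 13 + 4  ⟹  4 = (1)·30 + (-2)·13
13 = 3 × 4 + 1  ⟹  1 = (-3)·30 + (7)·13
So (7)·13 ≡ 1 (mod 30), i.e. 13^(-1) ≡ 7 (mod 30).
Check: 13 × 7 = 91 ≡ 1 (mod 30)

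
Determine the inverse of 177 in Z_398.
9

gcd(177, 398) = 1, so the inverse exists.
Extended Euclidean algorithm on (398, 177):
398 = 2 × 177 + 44  ⟹  44 = (1)·398 + (-2)·177
177 = 4 × 44 + 1  ⟹  1 = (-4)·398 + (9)·177
So (9)·177 ≡ 1 (mod 398), i.e. 177^(-1) ≡ 9 (mod 398).
Check: 177 × 9 = 1593 ≡ 1 (mod 398)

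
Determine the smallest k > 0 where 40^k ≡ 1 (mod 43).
21

43 is prime, so ord(40) divides φ(43) = 42.
Divisors of 42: 1, 2, 3, 6, 7, 14, 21, 42.
Repeated squaring: 40^1 ≡ 40, 40^2 ≡ 9, 40^4 ≡ 38, 40^8 ≡ 25, 40^16 ≡ 23, 40^32 ≡ 13 (mod 43).
Test 40^d mod 43 for each divisor d in increasing order:
40^1 ≡ 40
40^2 ≡ 9
40^3 = 40^2·40^1 ≡ 16
40^6 = 40^4·40^2 ≡ 41
40^7 = 40^4·40^2·40^1 ≡ 6
40^14 = 40^8·40^4·40^2 ≡ 36
40^21 = 40^16·40^4·40^1 ≡ 1  ← first divisor giving 1
The order is 21.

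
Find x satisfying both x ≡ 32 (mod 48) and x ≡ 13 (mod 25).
1088

Using Chinese Remainder Theorem:
M = 48 × 25 = 1200
M1 = 25, M2 = 48
y1 = 25^(-1) mod 48 = 25
y2 = 48^(-1) mod 25 = 12
x = (32×25×25 + 13×48×12) mod 1200 = 1088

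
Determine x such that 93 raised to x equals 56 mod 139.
29

Baby-step giant-step with step n = ⌈√139⌉ = 12.
Baby steps 93^j mod 139 (j:value) for j=0..11: 0:1, 1:93, 2:31, 3:103, 4:127, 5:135, 6:45, 7:15, 8:5, 9:48, 10:16, 11:98.
Giant-step multiplier: 93^(-12) ≡ 93^(138-12) = 93^126 ≡ 44 (mod 139).
Giant steps γ_i = 56·44^i mod 139: γ_0=56, γ_1=101, γ_2=135 (in table at j=5).
x = i·n + j = 2·12 + 5 = 29.
Check: 93^29 ≡ 56 (mod 139).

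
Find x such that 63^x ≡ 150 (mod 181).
27

Baby-step giant-step with step n = ⌈√181⌉ = 14.
Baby steps 63^j mod 181 (j:value) for j=0..13: 0:1, 1:63, 2:168, 3:86, 4:169, 5:149, 6:156, 7:54, 8:144, 9:22, 10:119, 11:76, 12:82, 13:98.
Giant-step multiplier: 63^(-14) ≡ 63^(180-14) = 63^166 ≡ 172 (mod 181).
Giant steps γ_i = 150·172^i mod 181: γ_0=150, γ_1=98 (in table at j=13).
x = i·n + j = 1·14 + 13 = 27.
Check: 63^27 ≡ 150 (mod 181).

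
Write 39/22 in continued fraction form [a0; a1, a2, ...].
[1; 1, 3, 2, 2]

Euclidean algorithm steps:
39 = 1 × 22 + 17
22 = 1 × 17 + 5
17 = 3 × 5 + 2
5 = 2 × 2 + 1
2 = 2 × 1 + 0
Continued fraction: [1; 1, 3, 2, 2]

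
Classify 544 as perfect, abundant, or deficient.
abundant

Proper divisors of 544: sum = 1 + 2 + 4 + 8 + 16 + 17 + 32 + 34 + 68 + 136 + 272 = 590
Since 590 > 544, 544 is abundant.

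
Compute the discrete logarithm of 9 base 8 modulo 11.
2

Baby-step giant-step with step n = ⌈√11⌉ = 4.
Baby steps 8^j mod 11 (j:value) for j=0..3: 0:1, 1:8, 2:9, 3:6.
h = 9 is already in the table at j=2, so x = 2.
Check: 8^2 ≡ 9 (mod 11).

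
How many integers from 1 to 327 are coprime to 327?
216

327 = 3 × 109
φ(n) = n × ∏(1 - 1/p) for each prime p dividing n
φ(327) = 327 × (1 - 1/3) × (1 - 1/109) = 216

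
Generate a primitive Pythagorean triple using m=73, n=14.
(5133, 2044, 5525)

Euclid's formula: a = m² - n², b = 2mn, c = m² + n²
m = 73, n = 14
a = 73² - 14² = 5329 - 196 = 5133
b = 2 × 73 × 14 = 2044
c = 73² + 14² = 5329 + 196 = 5525
Verification: 5133² + 2044² = 26347689 + 4177936 = 30525625 = 5525² ✓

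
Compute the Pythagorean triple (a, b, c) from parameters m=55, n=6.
(2989, 660, 3061)

Euclid's formula: a = m² - n², b = 2mn, c = m² + n²
m = 55, n = 6
a = 55² - 6² = 3025 - 36 = 2989
b = 2 × 55 × 6 = 660
c = 55² + 6² = 3025 + 36 = 3061
Verification: 2989² + 660² = 8934121 + 435600 = 9369721 = 3061² ✓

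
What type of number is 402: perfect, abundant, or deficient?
abundant

Proper divisors of 402: sum = 1 + 2 + 3 + 6 + 67 + 134 + 201 = 414
Since 414 > 402, 402 is abundant.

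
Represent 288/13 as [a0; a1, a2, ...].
[22; 6, 2]

Euclidean algorithm steps:
288 = 22 × 13 + 2
13 = 6 × 2 + 1
2 = 2 × 1 + 0
Continued fraction: [22; 6, 2]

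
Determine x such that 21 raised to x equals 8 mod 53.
37

Baby-step giant-step with step n = ⌈√53⌉ = 8.
Baby steps 21^j mod 53 (j:value) for j=0..7: 0:1, 1:21, 2:17, 3:39, 4:24, 5:27, 6:37, 7:35.
Giant-step multiplier: 21^(-8) ≡ 21^(52-8) = 21^44 ≡ 15 (mod 53).
Giant steps γ_i = 8·15^i mod 53: γ_0=8, γ_1=14, γ_2=51, γ_3=23, γ_4=27 (in table at j=5).
x = i·n + j = 4·8 + 5 = 37.
Check: 21^37 ≡ 8 (mod 53).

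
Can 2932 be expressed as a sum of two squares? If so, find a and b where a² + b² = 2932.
4² + 54² (a=4, b=54)

Factorization: 2932 = 2^2 × 733
By Fermat: n is sum of two squares iff every prime p ≡ 3 (mod 4) appears to even power.
All primes ≡ 3 (mod 4) appear to even power.
Search a = 0, 1, 2, … for 2932 - a² a perfect square: first hit at a = 4: 2932 - 16 = 2916 = 54².
2932 = 4² + 54² = 16 + 2916 ✓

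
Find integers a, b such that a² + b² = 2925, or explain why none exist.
3² + 54² (a=3, b=54)

Factorization: 2925 = 3^2 × 5^2 × 13
By Fermat: n is sum of two squares iff every prime p ≡ 3 (mod 4) appears to even power.
All primes ≡ 3 (mod 4) appear to even power.
Search a = 0, 1, 2, … for 2925 - a² a perfect square: first hit at a = 3: 2925 - 9 = 2916 = 54².
2925 = 3² + 54² = 9 + 2916 ✓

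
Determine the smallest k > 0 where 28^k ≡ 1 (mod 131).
65

131 is prime, so ord(28) divides φ(131) = 130.
Divisors of 130: 1, 2, 5, 10, 13, 26, 65, 130.
Repeated squaring: 28^1 ≡ 28, 28^2 ≡ 129, 28^4 ≡ 4, 28^8 ≡ 16, 28^16 ≡ 125, 28^32 ≡ 36, 28^64 ≡ 117, 28^128 ≡ 65 (mod 131).
Test 28^d mod 131 for each divisor d in increasing order:
28^1 ≡ 28
28^2 ≡ 129
28^5 = 28^4·28^1 ≡ 112
28^10 = 28^8·28^2 ≡ 99
28^13 = 28^8·28^4·28^1 ≡ 89
28^26 = 28^16·28^8·28^2 ≡ 61
28^65 = 28^64·28^1 ≡ 1  ← first divisor giving 1
The order is 65.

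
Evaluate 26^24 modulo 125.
101

Repeated squaring. Binary of 24 = 11000.
26^1 ≡ 26 (mod 125); 26^2 ≡ 51 (mod 125); 26^4 ≡ 101 (mod 125); 26^8 ≡ 76 (mod 125); 26^16 ≡ 26 (mod 125)
26^24 = 26^8 × 26^16 ≡ 101 (mod 125)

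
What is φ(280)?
96

280 = 2^3 × 5 × 7
φ(n) = n × ∏(1 - 1/p) for each prime p dividing n
φ(280) = 280 × (1 - 1/2) × (1 - 1/5) × (1 - 1/7) = 96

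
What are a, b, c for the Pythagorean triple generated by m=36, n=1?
(1295, 72, 1297)

Euclid's formula: a = m² - n², b = 2mn, c = m² + n²
m = 36, n = 1
a = 36² - 1² = 1296 - 1 = 1295
b = 2 × 36 × 1 = 72
c = 36² + 1² = 1296 + 1 = 1297
Verification: 1295² + 72² = 1677025 + 5184 = 1682209 = 1297² ✓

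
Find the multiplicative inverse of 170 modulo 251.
220

gcd(170, 251) = 1, so the inverse exists.
Extended Euclidean algorithm on (251, 170):
251 = 1 × 170 + 81  ⟹  81 = (1)·251 + (-1)·170
170 = 2 × 81 + 8  ⟹  8 = (-2)·251 + (3)·170
81 = 10 × 8 + 1  ⟹  1 = (21)·251 + (-31)·170
So (-31)·170 ≡ 1 (mod 251), i.e. 170^(-1) ≡ -31 ≡ 220 (mod 251).
Check: 170 × 220 = 37400 ≡ 1 (mod 251)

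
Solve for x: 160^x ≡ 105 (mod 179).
161

Baby-step giant-step with step n = ⌈√179⌉ = 14.
Baby steps 160^j mod 179 (j:value) for j=0..13: 0:1, 1:160, 2:3, 3:122, 4:9, 5:8, 6:27, 7:24, 8:81, 9:72, 10:64, 11:37, 12:13, 13:111.
Giant-step multiplier: 160^(-14) ≡ 160^(178-14) = 160^164 ≡ 101 (mod 179).
Giant steps γ_i = 105·101^i mod 179: γ_0=105, γ_1=44, γ_2=148, γ_3=91, γ_4=62, γ_5=176, γ_6=55, γ_7=6, γ_8=69, γ_9=167, γ_10=41, γ_11=24 (in table at j=7).
x = i·n + j = 11·14 + 7 = 161.
Check: 160^161 ≡ 105 (mod 179).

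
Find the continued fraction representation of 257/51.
[5; 25, 2]

Euclidean algorithm steps:
257 = 5 × 51 + 2
51 = 25 × 2 + 1
2 = 2 × 1 + 0
Continued fraction: [5; 25, 2]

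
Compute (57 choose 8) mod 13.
0

Using Lucas' theorem:
Write n=57 and k=8 in base 13:
n in base 13: [4, 5]
k in base 13: [0, 8]
C(57,8) mod 13 = ∏ C(n_i, k_i) mod 13
Digit binomials (mod 13): C(4,0) = 1; C(5,8) = 0 (k_i > n_i)
Product: 1 × 0 = 0 ≡ 0 (mod 13)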